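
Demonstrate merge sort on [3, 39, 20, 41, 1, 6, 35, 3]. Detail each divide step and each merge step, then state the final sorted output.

Merge sort trace:

Split: [3, 39, 20, 41, 1, 6, 35, 3] -> [3, 39, 20, 41] and [1, 6, 35, 3]
  Split: [3, 39, 20, 41] -> [3, 39] and [20, 41]
    Split: [3, 39] -> [3] and [39]
    Merge: [3] + [39] -> [3, 39]
    Split: [20, 41] -> [20] and [41]
    Merge: [20] + [41] -> [20, 41]
  Merge: [3, 39] + [20, 41] -> [3, 20, 39, 41]
  Split: [1, 6, 35, 3] -> [1, 6] and [35, 3]
    Split: [1, 6] -> [1] and [6]
    Merge: [1] + [6] -> [1, 6]
    Split: [35, 3] -> [35] and [3]
    Merge: [35] + [3] -> [3, 35]
  Merge: [1, 6] + [3, 35] -> [1, 3, 6, 35]
Merge: [3, 20, 39, 41] + [1, 3, 6, 35] -> [1, 3, 3, 6, 20, 35, 39, 41]

Final sorted array: [1, 3, 3, 6, 20, 35, 39, 41]

The merge sort proceeds by recursively splitting the array and merging sorted halves.
After all merges, the sorted array is [1, 3, 3, 6, 20, 35, 39, 41].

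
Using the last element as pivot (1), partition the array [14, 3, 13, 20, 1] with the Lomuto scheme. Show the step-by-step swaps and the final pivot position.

Lomuto partition with pivot = 1:

Initial array: [14, 3, 13, 20, 1]

arr[0]=14 > 1: no swap
arr[1]=3 > 1: no swap
arr[2]=13 > 1: no swap
arr[3]=20 > 1: no swap

Place pivot at position 0: [1, 3, 13, 20, 14]
Pivot position: 0

After partitioning with pivot 1, the array becomes [1, 3, 13, 20, 14]. The pivot is placed at index 0. All elements to the left of the pivot are <= 1, and all elements to the right are > 1.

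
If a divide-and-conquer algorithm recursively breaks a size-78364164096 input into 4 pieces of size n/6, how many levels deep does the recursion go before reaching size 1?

For divide and conquer with division factor 6:

Problem sizes at each level:
Level 0: 78364164096
Level 1: 13060694016
Level 2: 2176782336
Level 3: 362797056
Level 4: 60466176
Level 5: 10077696
Level 6: 1679616
Level 7: 279936
Level 8: 46656
Level 9: 7776
Level 10: 1296
Level 11: 216
Level 12: 36
Level 13: 6
Level 14: 1

The root is level 0 and the size-1 base case is level 14 (the tree spans levels 0 through 14, i.e. 15 levels counting the root), so the depth is the number of divisions: log_6(78364164096) = 14

The recursion tree depth is log_6(78364164096) = 14. At each level, the problem size is divided by 6, so it takes 14 divisions to reduce to a base case of size 1. The algorithm makes 4 recursive calls at each level.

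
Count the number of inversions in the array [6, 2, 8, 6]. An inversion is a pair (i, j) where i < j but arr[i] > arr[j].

Finding inversions in [6, 2, 8, 6]:

(0, 1): arr[0]=6 > arr[1]=2
(2, 3): arr[2]=8 > arr[3]=6

Total inversions: 2

The array has 2 inversion(s): (0,1), (2,3). Each pair (i,j) satisfies i < j and arr[i] > arr[j].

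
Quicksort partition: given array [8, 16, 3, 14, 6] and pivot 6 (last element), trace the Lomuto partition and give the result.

Lomuto partition with pivot = 6:

Initial array: [8, 16, 3, 14, 6]

arr[0]=8 > 6: no swap
arr[1]=16 > 6: no swap
arr[2]=3 <= 6: swap with position 0, array becomes [3, 16, 8, 14, 6]
arr[3]=14 > 6: no swap

Place pivot at position 1: [3, 6, 8, 14, 16]
Pivot position: 1

After partitioning with pivot 6, the array becomes [3, 6, 8, 14, 16]. The pivot is placed at index 1. All elements to the left of the pivot are <= 6, and all elements to the right are > 6.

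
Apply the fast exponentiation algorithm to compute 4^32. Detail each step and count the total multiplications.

Computing 4^32 by squaring (build up from 4^1; each line after the first costs one multiplication):

4^1 = 4
4^2 = (4^1)^2 = 4^2 = 16
4^4 = (4^2)^2 = 16^2 = 256
4^8 = (4^4)^2 = 256^2 = 65536
4^16 = (4^8)^2 = 65536^2 = 4294967296
4^32 = (4^16)^2 = 4294967296^2 = 18446744073709551616

Result: 18446744073709551616
Multiplications needed: 5 (5 lines after 4^1)

4^32 = 18446744073709551616. Using exponentiation by squaring, this requires 5 multiplications. The key idea: if the exponent is even, square the half-power; if odd, multiply by the base once.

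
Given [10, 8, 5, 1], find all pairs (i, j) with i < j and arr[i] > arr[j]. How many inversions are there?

Finding inversions in [10, 8, 5, 1]:

(0, 1): arr[0]=10 > arr[1]=8
(0, 2): arr[0]=10 > arr[2]=5
(0, 3): arr[0]=10 > arr[3]=1
(1, 2): arr[1]=8 > arr[2]=5
(1, 3): arr[1]=8 > arr[3]=1
(2, 3): arr[2]=5 > arr[3]=1

Total inversions: 6

The array has 6 inversion(s): (0,1), (0,2), (0,3), (1,2), (1,3), (2,3). Each pair (i,j) satisfies i < j and arr[i] > arr[j].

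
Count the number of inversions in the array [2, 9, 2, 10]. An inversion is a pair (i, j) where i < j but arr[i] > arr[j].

Finding inversions in [2, 9, 2, 10]:

(1, 2): arr[1]=9 > arr[2]=2

Total inversions: 1

The array has 1 inversion(s): (1,2). Each pair (i,j) satisfies i < j and arr[i] > arr[j].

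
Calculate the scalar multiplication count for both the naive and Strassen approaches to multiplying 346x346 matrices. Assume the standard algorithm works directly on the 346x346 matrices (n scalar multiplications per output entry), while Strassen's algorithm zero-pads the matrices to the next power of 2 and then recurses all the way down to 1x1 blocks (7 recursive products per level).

Matrix multiplication for 346x346 matrices:

Strassen's algorithm requires power-of-2 dimensions. Pad 346x346 to 512x512 (next power of 2).

Standard algorithm: 346^3 = 41421736 multiplications
Strassen's algorithm: 7^(log2(512)) = 7^9 = 40353607 multiplications
Savings: 41421736 - 40353607 = 1068129 multiplications

Standard: 41421736 multiplications (346^3). Strassen: 40353607 multiplications (7^9, after padding to 512x512). Strassen reduces 8 recursive multiplications to 7 at each level.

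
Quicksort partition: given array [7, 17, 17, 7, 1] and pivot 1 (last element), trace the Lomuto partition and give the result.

Lomuto partition with pivot = 1:

Initial array: [7, 17, 17, 7, 1]

arr[0]=7 > 1: no swap
arr[1]=17 > 1: no swap
arr[2]=17 > 1: no swap
arr[3]=7 > 1: no swap

Place pivot at position 0: [1, 17, 17, 7, 7]
Pivot position: 0

After partitioning with pivot 1, the array becomes [1, 17, 17, 7, 7]. The pivot is placed at index 0. All elements to the left of the pivot are <= 1, and all elements to the right are > 1.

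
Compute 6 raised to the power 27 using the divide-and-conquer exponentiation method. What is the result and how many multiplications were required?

Computing 6^27 by squaring (build up from 6^1; each line after the first costs one multiplication):

6^1 = 6
6^2 = (6^1)^2 = 6^2 = 36
6^3 = 6 * 6^2 = 6 * 36 = 216
6^6 = (6^3)^2 = 216^2 = 46656
6^12 = (6^6)^2 = 46656^2 = 2176782336
6^13 = 6 * 6^12 = 6 * 2176782336 = 13060694016
6^26 = (6^13)^2 = 13060694016^2 = 170581728179578208256
6^27 = 6 * 6^26 = 6 * 170581728179578208256 = 1023490369077469249536

Result: 1023490369077469249536
Multiplications needed: 7 (7 lines after 6^1)

6^27 = 1023490369077469249536. Using exponentiation by squaring, this requires 7 multiplications. The key idea: if the exponent is even, square the half-power; if odd, multiply by the base once.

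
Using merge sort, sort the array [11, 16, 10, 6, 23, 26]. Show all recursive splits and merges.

Merge sort trace:

Split: [11, 16, 10, 6, 23, 26] -> [11, 16, 10] and [6, 23, 26]
  Split: [11, 16, 10] -> [11] and [16, 10]
    Split: [16, 10] -> [16] and [10]
    Merge: [16] + [10] -> [10, 16]
  Merge: [11] + [10, 16] -> [10, 11, 16]
  Split: [6, 23, 26] -> [6] and [23, 26]
    Split: [23, 26] -> [23] and [26]
    Merge: [23] + [26] -> [23, 26]
  Merge: [6] + [23, 26] -> [6, 23, 26]
Merge: [10, 11, 16] + [6, 23, 26] -> [6, 10, 11, 16, 23, 26]

Final sorted array: [6, 10, 11, 16, 23, 26]

The merge sort proceeds by recursively splitting the array and merging sorted halves.
After all merges, the sorted array is [6, 10, 11, 16, 23, 26].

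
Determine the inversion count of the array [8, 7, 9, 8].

Finding inversions in [8, 7, 9, 8]:

(0, 1): arr[0]=8 > arr[1]=7
(2, 3): arr[2]=9 > arr[3]=8

Total inversions: 2

The array has 2 inversion(s): (0,1), (2,3). Each pair (i,j) satisfies i < j and arr[i] > arr[j].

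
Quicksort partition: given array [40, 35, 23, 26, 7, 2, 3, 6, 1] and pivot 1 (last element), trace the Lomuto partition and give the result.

Lomuto partition with pivot = 1:

Initial array: [40, 35, 23, 26, 7, 2, 3, 6, 1]

arr[0]=40 > 1: no swap
arr[1]=35 > 1: no swap
arr[2]=23 > 1: no swap
arr[3]=26 > 1: no swap
arr[4]=7 > 1: no swap
arr[5]=2 > 1: no swap
arr[6]=3 > 1: no swap
arr[7]=6 > 1: no swap

Place pivot at position 0: [1, 35, 23, 26, 7, 2, 3, 6, 40]
Pivot position: 0

After partitioning with pivot 1, the array becomes [1, 35, 23, 26, 7, 2, 3, 6, 40]. The pivot is placed at index 0. All elements to the left of the pivot are <= 1, and all elements to the right are > 1.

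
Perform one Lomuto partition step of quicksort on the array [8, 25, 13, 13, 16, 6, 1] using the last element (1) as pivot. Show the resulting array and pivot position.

Lomuto partition with pivot = 1:

Initial array: [8, 25, 13, 13, 16, 6, 1]

arr[0]=8 > 1: no swap
arr[1]=25 > 1: no swap
arr[2]=13 > 1: no swap
arr[3]=13 > 1: no swap
arr[4]=16 > 1: no swap
arr[5]=6 > 1: no swap

Place pivot at position 0: [1, 25, 13, 13, 16, 6, 8]
Pivot position: 0

After partitioning with pivot 1, the array becomes [1, 25, 13, 13, 16, 6, 8]. The pivot is placed at index 0. All elements to the left of the pivot are <= 1, and all elements to the right are > 1.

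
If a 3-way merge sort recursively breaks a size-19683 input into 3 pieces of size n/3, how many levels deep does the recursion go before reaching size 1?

For divide and conquer with division factor 3:

Problem sizes at each level:
Level 0: 19683
Level 1: 6561
Level 2: 2187
Level 3: 729
Level 4: 243
Level 5: 81
Level 6: 27
Level 7: 9
Level 8: 3
Level 9: 1

The root is level 0 and the size-1 base case is level 9 (the tree spans levels 0 through 9, i.e. 10 levels counting the root), so the depth is the number of divisions: log_3(19683) = 9

The recursion tree depth is log_3(19683) = 9. At each level, the problem size is divided by 3, so it takes 9 divisions to reduce to a base case of size 1. The algorithm makes 3 recursive calls at each level.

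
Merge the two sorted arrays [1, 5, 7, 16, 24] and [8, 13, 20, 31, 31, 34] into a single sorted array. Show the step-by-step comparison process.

Merging process:

Compare 1 vs 8: take 1 from left. Merged: [1]
Compare 5 vs 8: take 5 from left. Merged: [1, 5]
Compare 7 vs 8: take 7 from left. Merged: [1, 5, 7]
Compare 16 vs 8: take 8 from right. Merged: [1, 5, 7, 8]
Compare 16 vs 13: take 13 from right. Merged: [1, 5, 7, 8, 13]
Compare 16 vs 20: take 16 from left. Merged: [1, 5, 7, 8, 13, 16]
Compare 24 vs 20: take 20 from right. Merged: [1, 5, 7, 8, 13, 16, 20]
Compare 24 vs 31: take 24 from left. Merged: [1, 5, 7, 8, 13, 16, 20, 24]
Append remaining from right: [31, 31, 34]. Merged: [1, 5, 7, 8, 13, 16, 20, 24, 31, 31, 34]

Final merged array: [1, 5, 7, 8, 13, 16, 20, 24, 31, 31, 34]
Total comparisons: 8

The merged array is [1, 5, 7, 8, 13, 16, 20, 24, 31, 31, 34], requiring 8 comparisons. The merge step runs in O(n) time where n is the total number of elements.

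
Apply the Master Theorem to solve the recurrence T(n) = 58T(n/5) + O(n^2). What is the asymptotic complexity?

Master Theorem for T(n) = 58T(n/5) + O(n^2):

a = 58, b = 5, c = 2
log_b(a) = log_5(58) = 2.5229

Case 1: c = 2 < log_5(58) = 2.5229
T(n) = O(n^(log_5 58))

For T(n) = 58T(n/5) + O(n^2): log_5(58) = 2.5229. This is Case 1 of the Master Theorem (c < log_b(a), work dominated by leaves), giving O(n^(log_5 58)).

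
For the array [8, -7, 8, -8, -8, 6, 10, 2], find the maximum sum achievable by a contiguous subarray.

Using Kadane's algorithm on [8, -7, 8, -8, -8, 6, 10, 2]:

Scanning through the array:
Position 1 (value -7): max_ending_here = 1, max_so_far = 8
Position 2 (value 8): max_ending_here = 9, max_so_far = 9
Position 3 (value -8): max_ending_here = 1, max_so_far = 9
Position 4 (value -8): max_ending_here = -7, max_so_far = 9
Position 5 (value 6): max_ending_here = 6, max_so_far = 9
Position 6 (value 10): max_ending_here = 16, max_so_far = 16
Position 7 (value 2): max_ending_here = 18, max_so_far = 18

Maximum subarray: [6, 10, 2]
Maximum sum: 18

The maximum subarray is [6, 10, 2] with sum 18. This subarray runs from index 5 to index 7.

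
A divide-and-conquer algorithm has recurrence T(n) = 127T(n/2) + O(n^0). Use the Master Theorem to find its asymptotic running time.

Master Theorem for T(n) = 127T(n/2) + O(n^0):

a = 127, b = 2, c = 0
log_b(a) = log_2(127) = 6.9887

Case 1: c = 0 < log_2(127) = 6.9887
T(n) = O(n^(log_2 127))

For T(n) = 127T(n/2) + O(n^0): log_2(127) = 6.9887. This is Case 1 of the Master Theorem (c < log_b(a), work dominated by leaves), giving O(n^(log_2 127)).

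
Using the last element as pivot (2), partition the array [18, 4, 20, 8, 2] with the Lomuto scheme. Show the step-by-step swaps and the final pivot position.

Lomuto partition with pivot = 2:

Initial array: [18, 4, 20, 8, 2]

arr[0]=18 > 2: no swap
arr[1]=4 > 2: no swap
arr[2]=20 > 2: no swap
arr[3]=8 > 2: no swap

Place pivot at position 0: [2, 4, 20, 8, 18]
Pivot position: 0

After partitioning with pivot 2, the array becomes [2, 4, 20, 8, 18]. The pivot is placed at index 0. All elements to the left of the pivot are <= 2, and all elements to the right are > 2.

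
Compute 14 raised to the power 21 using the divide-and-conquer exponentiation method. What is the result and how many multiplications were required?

Computing 14^21 by squaring (build up from 14^1; each line after the first costs one multiplication):

14^1 = 14
14^2 = (14^1)^2 = 14^2 = 196
14^4 = (14^2)^2 = 196^2 = 38416
14^5 = 14 * 14^4 = 14 * 38416 = 537824
14^10 = (14^5)^2 = 537824^2 = 289254654976
14^20 = (14^10)^2 = 289254654976^2 = 83668255425284801560576
14^21 = 14 * 14^20 = 14 * 83668255425284801560576 = 1171355575953987221848064

Result: 1171355575953987221848064
Multiplications needed: 6 (6 lines after 14^1)

14^21 = 1171355575953987221848064. Using exponentiation by squaring, this requires 6 multiplications. The key idea: if the exponent is even, square the half-power; if odd, multiply by the base once.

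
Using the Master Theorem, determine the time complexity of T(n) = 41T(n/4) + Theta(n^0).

Master Theorem for T(n) = 41T(n/4) + O(n^0):

a = 41, b = 4, c = 0
log_b(a) = log_4(41) = 2.6788

Case 1: c = 0 < log_4(41) = 2.6788
T(n) = O(n^(log_4 41))

For T(n) = 41T(n/4) + O(n^0): log_4(41) = 2.6788. This is Case 1 of the Master Theorem (c < log_b(a), work dominated by leaves), giving O(n^(log_4 41)).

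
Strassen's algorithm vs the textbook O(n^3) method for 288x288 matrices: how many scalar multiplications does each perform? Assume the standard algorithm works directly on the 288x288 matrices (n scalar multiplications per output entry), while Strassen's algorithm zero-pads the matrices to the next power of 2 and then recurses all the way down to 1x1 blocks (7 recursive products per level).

Matrix multiplication for 288x288 matrices:

Strassen's algorithm requires power-of-2 dimensions. Pad 288x288 to 512x512 (next power of 2).

Standard algorithm: 288^3 = 23887872 multiplications
Strassen's algorithm: 7^(log2(512)) = 7^9 = 40353607 multiplications
Difference: 23887872 - 40353607 = -16465735 (Strassen uses MORE here due to padding overhead — for small or just-over-power-of-2 n, padding can outweigh the per-level savings)

Standard: 23887872 multiplications (288^3). Strassen: 40353607 multiplications (7^9, after padding to 512x512). Strassen reduces 8 recursive multiplications to 7 at each level.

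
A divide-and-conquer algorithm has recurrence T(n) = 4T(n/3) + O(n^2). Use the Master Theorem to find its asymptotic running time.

Master Theorem for T(n) = 4T(n/3) + O(n^2):

a = 4, b = 3, c = 2
log_b(a) = log_3(4) = 1.2619

Case 3: c = 2 > log_3(4) = 1.2619
T(n) = O(n^2) = O(n^2)

For T(n) = 4T(n/3) + O(n^2): log_3(4) = 1.2619. This is Case 3 of the Master Theorem (c > log_b(a), work dominated by root), giving O(n^2).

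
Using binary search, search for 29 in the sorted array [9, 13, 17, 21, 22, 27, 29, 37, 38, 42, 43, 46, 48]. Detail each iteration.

Binary search for 29 in [9, 13, 17, 21, 22, 27, 29, 37, 38, 42, 43, 46, 48]:

lo=0, hi=12, mid=6, arr[mid]=29 -> Found target at index 6!

Binary search finds 29 at index 6 after 1 comparisons. The search repeatedly halves the search space by comparing with the middle element.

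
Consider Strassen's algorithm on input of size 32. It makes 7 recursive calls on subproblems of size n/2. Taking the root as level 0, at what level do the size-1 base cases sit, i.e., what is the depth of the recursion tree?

For divide and conquer with division factor 2:

Problem sizes at each level:
Level 0: 32
Level 1: 16
Level 2: 8
Level 3: 4
Level 4: 2
Level 5: 1

The root is level 0 and the size-1 base case is level 5 (the tree spans levels 0 through 5, i.e. 6 levels counting the root), so the depth is the number of divisions: log_2(32) = 5

The recursion tree depth is log_2(32) = 5. At each level, the problem size is divided by 2, so it takes 5 divisions to reduce to a base case of size 1. The algorithm makes 7 recursive calls at each level.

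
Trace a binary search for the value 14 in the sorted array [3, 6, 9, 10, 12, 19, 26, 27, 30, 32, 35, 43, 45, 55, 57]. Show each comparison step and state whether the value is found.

Binary search for 14 in [3, 6, 9, 10, 12, 19, 26, 27, 30, 32, 35, 43, 45, 55, 57]:

lo=0, hi=14, mid=7, arr[mid]=27 -> 27 > 14, search left half
lo=0, hi=6, mid=3, arr[mid]=10 -> 10 < 14, search right half
lo=4, hi=6, mid=5, arr[mid]=19 -> 19 > 14, search left half
lo=4, hi=4, mid=4, arr[mid]=12 -> 12 < 14, search right half
lo=5 > hi=4, target 14 not found

Binary search determines that 14 is not in the array after 4 comparisons. The search space was exhausted without finding the target.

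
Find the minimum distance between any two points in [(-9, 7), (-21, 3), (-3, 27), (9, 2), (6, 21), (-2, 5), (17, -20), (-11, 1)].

Computing all pairwise distances among 8 points:

d((-9, 7), (-21, 3)) = 12.6491
d((-9, 7), (-3, 27)) = 20.8806
d((-9, 7), (9, 2)) = 18.6815
d((-9, 7), (6, 21)) = 20.5183
d((-9, 7), (-2, 5)) = 7.2801
d((-9, 7), (17, -20)) = 37.4833
d((-9, 7), (-11, 1)) = 6.3246 <-- minimum
d((-21, 3), (-3, 27)) = 30.0
d((-21, 3), (9, 2)) = 30.0167
d((-21, 3), (6, 21)) = 32.45
d((-21, 3), (-2, 5)) = 19.105
d((-21, 3), (17, -20)) = 44.4185
d((-21, 3), (-11, 1)) = 10.198
d((-3, 27), (9, 2)) = 27.7308
d((-3, 27), (6, 21)) = 10.8167
d((-3, 27), (-2, 5)) = 22.0227
d((-3, 27), (17, -20)) = 51.0784
d((-3, 27), (-11, 1)) = 27.2029
d((9, 2), (6, 21)) = 19.2354
d((9, 2), (-2, 5)) = 11.4018
d((9, 2), (17, -20)) = 23.4094
d((9, 2), (-11, 1)) = 20.025
d((6, 21), (-2, 5)) = 17.8885
d((6, 21), (17, -20)) = 42.45
d((6, 21), (-11, 1)) = 26.2488
d((-2, 5), (17, -20)) = 31.4006
d((-2, 5), (-11, 1)) = 9.8489
d((17, -20), (-11, 1)) = 35.0

Closest pair: (-9, 7) and (-11, 1) with distance 6.3246

The closest pair is (-9, 7) and (-11, 1) with Euclidean distance 6.3246. For 8 points, brute-force pairwise comparison is shown above. For large n, the divide-and-conquer algorithm (sort by x, recurse on halves, check the dividing strip) achieves O(n log n).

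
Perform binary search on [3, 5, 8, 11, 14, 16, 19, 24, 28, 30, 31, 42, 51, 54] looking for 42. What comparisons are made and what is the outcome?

Binary search for 42 in [3, 5, 8, 11, 14, 16, 19, 24, 28, 30, 31, 42, 51, 54]:

lo=0, hi=13, mid=6, arr[mid]=19 -> 19 < 42, search right half
lo=7, hi=13, mid=10, arr[mid]=31 -> 31 < 42, search right half
lo=11, hi=13, mid=12, arr[mid]=51 -> 51 > 42, search left half
lo=11, hi=11, mid=11, arr[mid]=42 -> Found target at index 11!

Binary search finds 42 at index 11 after 4 comparisons. The search repeatedly halves the search space by comparing with the middle element.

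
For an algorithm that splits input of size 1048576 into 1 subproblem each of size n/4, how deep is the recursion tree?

For divide and conquer with division factor 4:

Problem sizes at each level:
Level 0: 1048576
Level 1: 262144
Level 2: 65536
Level 3: 16384
Level 4: 4096
Level 5: 1024
Level 6: 256
Level 7: 64
Level 8: 16
Level 9: 4
Level 10: 1

The root is level 0 and the size-1 base case is level 10 (the tree spans levels 0 through 10, i.e. 11 levels counting the root), so the depth is the number of divisions: log_4(1048576) = 10

The recursion tree depth is log_4(1048576) = 10. At each level, the problem size is divided by 4, so it takes 10 divisions to reduce to a base case of size 1. The algorithm makes 1 recursive call at each level.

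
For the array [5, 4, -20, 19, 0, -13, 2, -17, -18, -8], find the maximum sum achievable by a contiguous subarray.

Using Kadane's algorithm on [5, 4, -20, 19, 0, -13, 2, -17, -18, -8]:

Scanning through the array:
Position 1 (value 4): max_ending_here = 9, max_so_far = 9
Position 2 (value -20): max_ending_here = -11, max_so_far = 9
Position 3 (value 19): max_ending_here = 19, max_so_far = 19
Position 4 (value 0): max_ending_here = 19, max_so_far = 19
Position 5 (value -13): max_ending_here = 6, max_so_far = 19
Position 6 (value 2): max_ending_here = 8, max_so_far = 19
Position 7 (value -17): max_ending_here = -9, max_so_far = 19
Position 8 (value -18): max_ending_here = -18, max_so_far = 19
Position 9 (value -8): max_ending_here = -8, max_so_far = 19

Maximum subarray: [19]
Maximum sum: 19

The maximum subarray is [19] with sum 19. This subarray runs from index 3 to index 3.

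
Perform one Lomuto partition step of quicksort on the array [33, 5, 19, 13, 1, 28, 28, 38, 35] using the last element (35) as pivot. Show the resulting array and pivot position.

Lomuto partition with pivot = 35:

Initial array: [33, 5, 19, 13, 1, 28, 28, 38, 35]

arr[0]=33 <= 35: swap with position 0, array becomes [33, 5, 19, 13, 1, 28, 28, 38, 35]
arr[1]=5 <= 35: swap with position 1, array becomes [33, 5, 19, 13, 1, 28, 28, 38, 35]
arr[2]=19 <= 35: swap with position 2, array becomes [33, 5, 19, 13, 1, 28, 28, 38, 35]
arr[3]=13 <= 35: swap with position 3, array becomes [33, 5, 19, 13, 1, 28, 28, 38, 35]
arr[4]=1 <= 35: swap with position 4, array becomes [33, 5, 19, 13, 1, 28, 28, 38, 35]
arr[5]=28 <= 35: swap with position 5, array becomes [33, 5, 19, 13, 1, 28, 28, 38, 35]
arr[6]=28 <= 35: swap with position 6, array becomes [33, 5, 19, 13, 1, 28, 28, 38, 35]
arr[7]=38 > 35: no swap

Place pivot at position 7: [33, 5, 19, 13, 1, 28, 28, 35, 38]
Pivot position: 7

After partitioning with pivot 35, the array becomes [33, 5, 19, 13, 1, 28, 28, 35, 38]. The pivot is placed at index 7. All elements to the left of the pivot are <= 35, and all elements to the right are > 35.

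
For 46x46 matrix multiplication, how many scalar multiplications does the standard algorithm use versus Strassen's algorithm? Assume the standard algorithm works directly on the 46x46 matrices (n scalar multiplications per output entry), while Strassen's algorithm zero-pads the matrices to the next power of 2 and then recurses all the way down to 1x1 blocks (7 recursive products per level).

Matrix multiplication for 46x46 matrices:

Strassen's algorithm requires power-of-2 dimensions. Pad 46x46 to 64x64 (next power of 2).

Standard algorithm: 46^3 = 97336 multiplications
Strassen's algorithm: 7^(log2(64)) = 7^6 = 117649 multiplications
Difference: 97336 - 117649 = -20313 (Strassen uses MORE here due to padding overhead — for small or just-over-power-of-2 n, padding can outweigh the per-level savings)

Standard: 97336 multiplications (46^3). Strassen: 117649 multiplications (7^6, after padding to 64x64). Strassen reduces 8 recursive multiplications to 7 at each level.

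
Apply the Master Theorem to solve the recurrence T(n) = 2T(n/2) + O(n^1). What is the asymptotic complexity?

Master Theorem for T(n) = 2T(n/2) + O(n^1):

a = 2, b = 2, c = 1
log_b(a) = log_2(2) = 1.0000

Case 2: c = 1 = log_2(2) = 1.0000
T(n) = O(n^1 log n) = O(n log n)

For T(n) = 2T(n/2) + O(n^1): log_2(2) = 1.0000. This is Case 2 of the Master Theorem (c = log_b(a), equal work at all levels), giving O(n log n).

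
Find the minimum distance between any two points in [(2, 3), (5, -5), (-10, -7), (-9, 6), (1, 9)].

Computing all pairwise distances among 5 points:

d((2, 3), (5, -5)) = 8.544
d((2, 3), (-10, -7)) = 15.6205
d((2, 3), (-9, 6)) = 11.4018
d((2, 3), (1, 9)) = 6.0828 <-- minimum
d((5, -5), (-10, -7)) = 15.1327
d((5, -5), (-9, 6)) = 17.8045
d((5, -5), (1, 9)) = 14.5602
d((-10, -7), (-9, 6)) = 13.0384
d((-10, -7), (1, 9)) = 19.4165
d((-9, 6), (1, 9)) = 10.4403

Closest pair: (2, 3) and (1, 9) with distance 6.0828

The closest pair is (2, 3) and (1, 9) with Euclidean distance 6.0828. For 5 points, brute-force pairwise comparison is shown above. For large n, the divide-and-conquer algorithm (sort by x, recurse on halves, check the dividing strip) achieves O(n log n).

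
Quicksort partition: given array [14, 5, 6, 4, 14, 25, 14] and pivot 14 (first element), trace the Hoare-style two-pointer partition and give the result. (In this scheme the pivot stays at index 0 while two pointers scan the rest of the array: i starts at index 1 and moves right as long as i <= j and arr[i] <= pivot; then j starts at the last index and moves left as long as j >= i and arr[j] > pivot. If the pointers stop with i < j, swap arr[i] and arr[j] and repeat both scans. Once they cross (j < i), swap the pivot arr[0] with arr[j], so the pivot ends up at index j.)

Hoare-style two-pointer partition with pivot = 14:

Initial array: [14, 5, 6, 4, 14, 25, 14]

Pointers start at i = 1, j = 6.
i stops at index 5 (arr[5]=25 > 14), j stops at index 6 (arr[6]=14 <= 14): swap arr[5] and arr[6], array becomes [14, 5, 6, 4, 14, 14, 25]
i ends at 6, j ends at 5: the pointers have crossed (j < i), so scanning stops.

Swap pivot arr[0] with arr[5] to place pivot at position 5: [14, 5, 6, 4, 14, 14, 25]
Pivot position: 5

After partitioning with pivot 14, the array becomes [14, 5, 6, 4, 14, 14, 25]. The pivot is placed at index 5. All elements to the left of the pivot are <= 14, and all elements to the right are > 14.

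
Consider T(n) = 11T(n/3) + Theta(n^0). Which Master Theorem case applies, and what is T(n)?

Master Theorem for T(n) = 11T(n/3) + O(n^0):

a = 11, b = 3, c = 0
log_b(a) = log_3(11) = 2.1827

Case 1: c = 0 < log_3(11) = 2.1827
T(n) = O(n^(log_3 11))

For T(n) = 11T(n/3) + O(n^0): log_3(11) = 2.1827. This is Case 1 of the Master Theorem (c < log_b(a), work dominated by leaves), giving O(n^(log_3 11)).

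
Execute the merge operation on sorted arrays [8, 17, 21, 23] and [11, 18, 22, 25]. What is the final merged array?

Merging process:

Compare 8 vs 11: take 8 from left. Merged: [8]
Compare 17 vs 11: take 11 from right. Merged: [8, 11]
Compare 17 vs 18: take 17 from left. Merged: [8, 11, 17]
Compare 21 vs 18: take 18 from right. Merged: [8, 11, 17, 18]
Compare 21 vs 22: take 21 from left. Merged: [8, 11, 17, 18, 21]
Compare 23 vs 22: take 22 from right. Merged: [8, 11, 17, 18, 21, 22]
Compare 23 vs 25: take 23 from left. Merged: [8, 11, 17, 18, 21, 22, 23]
Append remaining from right: [25]. Merged: [8, 11, 17, 18, 21, 22, 23, 25]

Final merged array: [8, 11, 17, 18, 21, 22, 23, 25]
Total comparisons: 7

The merged array is [8, 11, 17, 18, 21, 22, 23, 25], requiring 7 comparisons. The merge step runs in O(n) time where n is the total number of elements.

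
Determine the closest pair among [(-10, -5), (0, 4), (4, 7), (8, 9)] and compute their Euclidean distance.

Computing all pairwise distances among 4 points:

d((-10, -5), (0, 4)) = 13.4536
d((-10, -5), (4, 7)) = 18.4391
d((-10, -5), (8, 9)) = 22.8035
d((0, 4), (4, 7)) = 5.0
d((0, 4), (8, 9)) = 9.434
d((4, 7), (8, 9)) = 4.4721 <-- minimum

Closest pair: (4, 7) and (8, 9) with distance 4.4721

The closest pair is (4, 7) and (8, 9) with Euclidean distance 4.4721. For 4 points, brute-force pairwise comparison is shown above. For large n, the divide-and-conquer algorithm (sort by x, recurse on halves, check the dividing strip) achieves O(n log n).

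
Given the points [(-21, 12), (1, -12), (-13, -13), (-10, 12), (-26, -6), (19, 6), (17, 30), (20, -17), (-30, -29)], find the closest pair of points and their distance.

Computing all pairwise distances among 9 points:

d((-21, 12), (1, -12)) = 32.5576
d((-21, 12), (-13, -13)) = 26.2488
d((-21, 12), (-10, 12)) = 11.0 <-- minimum
d((-21, 12), (-26, -6)) = 18.6815
d((-21, 12), (19, 6)) = 40.4475
d((-21, 12), (17, 30)) = 42.0476
d((-21, 12), (20, -17)) = 50.2195
d((-21, 12), (-30, -29)) = 41.9762
d((1, -12), (-13, -13)) = 14.0357
d((1, -12), (-10, 12)) = 26.4008
d((1, -12), (-26, -6)) = 27.6586
d((1, -12), (19, 6)) = 25.4558
d((1, -12), (17, 30)) = 44.9444
d((1, -12), (20, -17)) = 19.6469
d((1, -12), (-30, -29)) = 35.3553
d((-13, -13), (-10, 12)) = 25.1794
d((-13, -13), (-26, -6)) = 14.7648
d((-13, -13), (19, 6)) = 37.2156
d((-13, -13), (17, 30)) = 52.4309
d((-13, -13), (20, -17)) = 33.2415
d((-13, -13), (-30, -29)) = 23.3452
d((-10, 12), (-26, -6)) = 24.0832
d((-10, 12), (19, 6)) = 29.6142
d((-10, 12), (17, 30)) = 32.45
d((-10, 12), (20, -17)) = 41.7253
d((-10, 12), (-30, -29)) = 45.618
d((-26, -6), (19, 6)) = 46.5725
d((-26, -6), (17, 30)) = 56.0803
d((-26, -6), (20, -17)) = 47.2969
d((-26, -6), (-30, -29)) = 23.3452
d((19, 6), (17, 30)) = 24.0832
d((19, 6), (20, -17)) = 23.0217
d((19, 6), (-30, -29)) = 60.2163
d((17, 30), (20, -17)) = 47.0956
d((17, 30), (-30, -29)) = 75.4321
d((20, -17), (-30, -29)) = 51.4198

Closest pair: (-21, 12) and (-10, 12) with distance 11.0

The closest pair is (-21, 12) and (-10, 12) with Euclidean distance 11.0. For 9 points, brute-force pairwise comparison is shown above. For large n, the divide-and-conquer algorithm (sort by x, recurse on halves, check the dividing strip) achieves O(n log n).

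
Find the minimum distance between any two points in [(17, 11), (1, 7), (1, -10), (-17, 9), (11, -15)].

Computing all pairwise distances among 5 points:

d((17, 11), (1, 7)) = 16.4924
d((17, 11), (1, -10)) = 26.4008
d((17, 11), (-17, 9)) = 34.0588
d((17, 11), (11, -15)) = 26.6833
d((1, 7), (1, -10)) = 17.0
d((1, 7), (-17, 9)) = 18.1108
d((1, 7), (11, -15)) = 24.1661
d((1, -10), (-17, 9)) = 26.1725
d((1, -10), (11, -15)) = 11.1803 <-- minimum
d((-17, 9), (11, -15)) = 36.8782

Closest pair: (1, -10) and (11, -15) with distance 11.1803

The closest pair is (1, -10) and (11, -15) with Euclidean distance 11.1803. For 5 points, brute-force pairwise comparison is shown above. For large n, the divide-and-conquer algorithm (sort by x, recurse on halves, check the dividing strip) achieves O(n log n).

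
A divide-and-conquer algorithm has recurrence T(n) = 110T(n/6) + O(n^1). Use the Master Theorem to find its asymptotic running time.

Master Theorem for T(n) = 110T(n/6) + O(n^1):

a = 110, b = 6, c = 1
log_b(a) = log_6(110) = 2.6234

Case 1: c = 1 < log_6(110) = 2.6234
T(n) = O(n^(log_6 110))

For T(n) = 110T(n/6) + O(n^1): log_6(110) = 2.6234. This is Case 1 of the Master Theorem (c < log_b(a), work dominated by leaves), giving O(n^(log_6 110)).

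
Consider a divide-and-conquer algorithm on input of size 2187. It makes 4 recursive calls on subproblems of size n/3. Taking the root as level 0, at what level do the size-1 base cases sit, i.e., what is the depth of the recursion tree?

For divide and conquer with division factor 3:

Problem sizes at each level:
Level 0: 2187
Level 1: 729
Level 2: 243
Level 3: 81
Level 4: 27
Level 5: 9
Level 6: 3
Level 7: 1

The root is level 0 and the size-1 base case is level 7 (the tree spans levels 0 through 7, i.e. 8 levels counting the root), so the depth is the number of divisions: log_3(2187) = 7

The recursion tree depth is log_3(2187) = 7. At each level, the problem size is divided by 3, so it takes 7 divisions to reduce to a base case of size 1. The algorithm makes 4 recursive calls at each level.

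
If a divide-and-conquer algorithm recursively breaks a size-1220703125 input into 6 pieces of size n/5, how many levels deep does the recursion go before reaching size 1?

For divide and conquer with division factor 5:

Problem sizes at each level:
Level 0: 1220703125
Level 1: 244140625
Level 2: 48828125
Level 3: 9765625
Level 4: 1953125
Level 5: 390625
Level 6: 78125
Level 7: 15625
Level 8: 3125
Level 9: 625
Level 10: 125
Level 11: 25
Level 12: 5
Level 13: 1

The root is level 0 and the size-1 base case is level 13 (the tree spans levels 0 through 13, i.e. 14 levels counting the root), so the depth is the number of divisions: log_5(1220703125) = 13

The recursion tree depth is log_5(1220703125) = 13. At each level, the problem size is divided by 5, so it takes 13 divisions to reduce to a base case of size 1. The algorithm makes 6 recursive calls at each level.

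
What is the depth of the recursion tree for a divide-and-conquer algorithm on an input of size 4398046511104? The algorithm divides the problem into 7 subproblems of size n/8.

For divide and conquer with division factor 8:

Problem sizes at each level:
Level 0: 4398046511104
Level 1: 549755813888
Level 2: 68719476736
Level 3: 8589934592
Level 4: 1073741824
Level 5: 134217728
Level 6: 16777216
Level 7: 2097152
Level 8: 262144
Level 9: 32768
Level 10: 4096
Level 11: 512
Level 12: 64
Level 13: 8
Level 14: 1

The root is level 0 and the size-1 base case is level 14 (the tree spans levels 0 through 14, i.e. 15 levels counting the root), so the depth is the number of divisions: log_8(4398046511104) = 14

The recursion tree depth is log_8(4398046511104) = 14. At each level, the problem size is divided by 8, so it takes 14 divisions to reduce to a base case of size 1. The algorithm makes 7 recursive calls at each level.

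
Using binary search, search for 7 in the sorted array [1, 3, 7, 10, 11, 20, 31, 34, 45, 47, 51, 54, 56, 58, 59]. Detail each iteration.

Binary search for 7 in [1, 3, 7, 10, 11, 20, 31, 34, 45, 47, 51, 54, 56, 58, 59]:

lo=0, hi=14, mid=7, arr[mid]=34 -> 34 > 7, search left half
lo=0, hi=6, mid=3, arr[mid]=10 -> 10 > 7, search left half
lo=0, hi=2, mid=1, arr[mid]=3 -> 3 < 7, search right half
lo=2, hi=2, mid=2, arr[mid]=7 -> Found target at index 2!

Binary search finds 7 at index 2 after 4 comparisons. The search repeatedly halves the search space by comparing with the middle element.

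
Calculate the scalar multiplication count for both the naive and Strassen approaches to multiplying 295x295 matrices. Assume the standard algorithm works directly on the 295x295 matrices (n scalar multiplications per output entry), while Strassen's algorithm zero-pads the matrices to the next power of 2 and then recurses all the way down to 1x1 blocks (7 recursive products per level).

Matrix multiplication for 295x295 matrices:

Strassen's algorithm requires power-of-2 dimensions. Pad 295x295 to 512x512 (next power of 2).

Standard algorithm: 295^3 = 25672375 multiplications
Strassen's algorithm: 7^(log2(512)) = 7^9 = 40353607 multiplications
Difference: 25672375 - 40353607 = -14681232 (Strassen uses MORE here due to padding overhead — for small or just-over-power-of-2 n, padding can outweigh the per-level savings)

Standard: 25672375 multiplications (295^3). Strassen: 40353607 multiplications (7^9, after padding to 512x512). Strassen reduces 8 recursive multiplications to 7 at each level.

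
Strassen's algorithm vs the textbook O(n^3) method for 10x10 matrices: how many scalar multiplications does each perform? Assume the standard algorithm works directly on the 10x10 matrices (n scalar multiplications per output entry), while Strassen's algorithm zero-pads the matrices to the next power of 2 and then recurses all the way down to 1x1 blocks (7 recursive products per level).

Matrix multiplication for 10x10 matrices:

Strassen's algorithm requires power-of-2 dimensions. Pad 10x10 to 16x16 (next power of 2).

Standard algorithm: 10^3 = 1000 multiplications
Strassen's algorithm: 7^(log2(16)) = 7^4 = 2401 multiplications
Difference: 1000 - 2401 = -1401 (Strassen uses MORE here due to padding overhead — for small or just-over-power-of-2 n, padding can outweigh the per-level savings)

Standard: 1000 multiplications (10^3). Strassen: 2401 multiplications (7^4, after padding to 16x16). Strassen reduces 8 recursive multiplications to 7 at each level.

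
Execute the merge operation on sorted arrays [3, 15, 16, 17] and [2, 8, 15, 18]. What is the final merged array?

Merging process:

Compare 3 vs 2: take 2 from right. Merged: [2]
Compare 3 vs 8: take 3 from left. Merged: [2, 3]
Compare 15 vs 8: take 8 from right. Merged: [2, 3, 8]
Compare 15 vs 15: take 15 from left. Merged: [2, 3, 8, 15]
Compare 16 vs 15: take 15 from right. Merged: [2, 3, 8, 15, 15]
Compare 16 vs 18: take 16 from left. Merged: [2, 3, 8, 15, 15, 16]
Compare 17 vs 18: take 17 from left. Merged: [2, 3, 8, 15, 15, 16, 17]
Append remaining from right: [18]. Merged: [2, 3, 8, 15, 15, 16, 17, 18]

Final merged array: [2, 3, 8, 15, 15, 16, 17, 18]
Total comparisons: 7

The merged array is [2, 3, 8, 15, 15, 16, 17, 18], requiring 7 comparisons. The merge step runs in O(n) time where n is the total number of elements.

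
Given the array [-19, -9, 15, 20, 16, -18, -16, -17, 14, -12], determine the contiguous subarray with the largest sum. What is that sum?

Using Kadane's algorithm on [-19, -9, 15, 20, 16, -18, -16, -17, 14, -12]:

Scanning through the array:
Position 1 (value -9): max_ending_here = -9, max_so_far = -9
Position 2 (value 15): max_ending_here = 15, max_so_far = 15
Position 3 (value 20): max_ending_here = 35, max_so_far = 35
Position 4 (value 16): max_ending_here = 51, max_so_far = 51
Position 5 (value -18): max_ending_here = 33, max_so_far = 51
Position 6 (value -16): max_ending_here = 17, max_so_far = 51
Position 7 (value -17): max_ending_here = 0, max_so_far = 51
Position 8 (value 14): max_ending_here = 14, max_so_far = 51
Position 9 (value -12): max_ending_here = 2, max_so_far = 51

Maximum subarray: [15, 20, 16]
Maximum sum: 51

The maximum subarray is [15, 20, 16] with sum 51. This subarray runs from index 2 to index 4.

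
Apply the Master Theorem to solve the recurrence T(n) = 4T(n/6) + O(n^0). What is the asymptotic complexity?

Master Theorem for T(n) = 4T(n/6) + O(n^0):

a = 4, b = 6, c = 0
log_b(a) = log_6(4) = 0.7737

Case 1: c = 0 < log_6(4) = 0.7737
T(n) = O(n^(log_6 4))

For T(n) = 4T(n/6) + O(n^0): log_6(4) = 0.7737. This is Case 1 of the Master Theorem (c < log_b(a), work dominated by leaves), giving O(n^(log_6 4)).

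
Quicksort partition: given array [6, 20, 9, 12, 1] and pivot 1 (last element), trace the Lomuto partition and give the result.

Lomuto partition with pivot = 1:

Initial array: [6, 20, 9, 12, 1]

arr[0]=6 > 1: no swap
arr[1]=20 > 1: no swap
arr[2]=9 > 1: no swap
arr[3]=12 > 1: no swap

Place pivot at position 0: [1, 20, 9, 12, 6]
Pivot position: 0

After partitioning with pivot 1, the array becomes [1, 20, 9, 12, 6]. The pivot is placed at index 0. All elements to the left of the pivot are <= 1, and all elements to the right are > 1.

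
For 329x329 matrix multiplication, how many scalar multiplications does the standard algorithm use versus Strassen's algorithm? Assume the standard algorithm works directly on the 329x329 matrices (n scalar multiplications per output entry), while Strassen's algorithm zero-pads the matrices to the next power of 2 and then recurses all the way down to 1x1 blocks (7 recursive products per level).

Matrix multiplication for 329x329 matrices:

Strassen's algorithm requires power-of-2 dimensions. Pad 329x329 to 512x512 (next power of 2).

Standard algorithm: 329^3 = 35611289 multiplications
Strassen's algorithm: 7^(log2(512)) = 7^9 = 40353607 multiplications
Difference: 35611289 - 40353607 = -4742318 (Strassen uses MORE here due to padding overhead — for small or just-over-power-of-2 n, padding can outweigh the per-level savings)

Standard: 35611289 multiplications (329^3). Strassen: 40353607 multiplications (7^9, after padding to 512x512). Strassen reduces 8 recursive multiplications to 7 at each level.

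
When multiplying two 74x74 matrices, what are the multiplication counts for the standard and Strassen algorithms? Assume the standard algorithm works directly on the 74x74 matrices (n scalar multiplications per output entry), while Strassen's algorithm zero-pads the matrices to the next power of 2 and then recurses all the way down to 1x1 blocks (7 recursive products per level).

Matrix multiplication for 74x74 matrices:

Strassen's algorithm requires power-of-2 dimensions. Pad 74x74 to 128x128 (next power of 2).

Standard algorithm: 74^3 = 405224 multiplications
Strassen's algorithm: 7^(log2(128)) = 7^7 = 823543 multiplications
Difference: 405224 - 823543 = -418319 (Strassen uses MORE here due to padding overhead — for small or just-over-power-of-2 n, padding can outweigh the per-level savings)

Standard: 405224 multiplications (74^3). Strassen: 823543 multiplications (7^7, after padding to 128x128). Strassen reduces 8 recursive multiplications to 7 at each level.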